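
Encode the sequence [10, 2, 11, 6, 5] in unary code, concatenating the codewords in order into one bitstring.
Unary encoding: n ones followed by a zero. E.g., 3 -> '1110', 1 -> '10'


Encode each number as n ones followed by a terminating 0:
  10 -> 11111111110 (11 bits)
  2 -> 110 (3 bits)
  11 -> 111111111110 (12 bits)
  6 -> 1111110 (7 bits)
  5 -> 111110 (6 bits)
Total length = 11 + 3 + 12 + 7 + 6 = 39 bits.

Unary([10, 2, 11, 6, 5]) = 111111111101101111111111101111110111110 (39 bits)


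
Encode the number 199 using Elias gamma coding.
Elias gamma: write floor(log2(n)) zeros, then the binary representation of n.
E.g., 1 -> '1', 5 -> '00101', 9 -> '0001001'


num_bits = floor(log2(199)) + 1 = 8
leading_zeros = num_bits - 1 = 7
binary(199) = 11000111

Elias gamma(199) = '0000000' + '11000111' = 000000011000111 (15 bits)


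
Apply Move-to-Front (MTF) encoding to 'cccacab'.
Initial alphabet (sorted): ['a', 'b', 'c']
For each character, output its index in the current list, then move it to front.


MTF encoding:
'c': index 2 in ['a', 'b', 'c'] -> ['c', 'a', 'b']
'c': index 0 in ['c', 'a', 'b'] -> ['c', 'a', 'b']
'c': index 0 in ['c', 'a', 'b'] -> ['c', 'a', 'b']
'a': index 1 in ['c', 'a', 'b'] -> ['a', 'c', 'b']
'c': index 1 in ['a', 'c', 'b'] -> ['c', 'a', 'b']
'a': index 1 in ['c', 'a', 'b'] -> ['a', 'c', 'b']
'b': index 2 in ['a', 'c', 'b'] -> ['b', 'a', 'c']


Output: [2, 0, 0, 1, 1, 1, 2]


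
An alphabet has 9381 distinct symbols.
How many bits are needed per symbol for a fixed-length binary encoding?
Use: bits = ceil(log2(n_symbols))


log2(9381) = 13.1955
Bracket: 2^13 = 8192 < 9381 <= 2^14 = 16384
So ceil(log2(9381)) = 14

bits = ceil(log2(9381)) = ceil(13.1955) = 14 bits


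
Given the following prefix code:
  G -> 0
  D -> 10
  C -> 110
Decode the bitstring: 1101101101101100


Decoding step by step:
Bits 110 -> C
Bits 110 -> C
Bits 110 -> C
Bits 110 -> C
Bits 110 -> C
Bits 0 -> G


Decoded message: CCCCCG


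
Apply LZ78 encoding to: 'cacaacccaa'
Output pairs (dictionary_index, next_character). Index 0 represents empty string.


LZ78 encoding steps:
Dictionary: {0: ''}
Step 1: w='' (idx 0), next='c' -> output (0, 'c'), add 'c' as idx 1
Step 2: w='' (idx 0), next='a' -> output (0, 'a'), add 'a' as idx 2
Step 3: w='c' (idx 1), next='a' -> output (1, 'a'), add 'ca' as idx 3
Step 4: w='a' (idx 2), next='c' -> output (2, 'c'), add 'ac' as idx 4
Step 5: w='c' (idx 1), next='c' -> output (1, 'c'), add 'cc' as idx 5
Step 6: w='a' (idx 2), next='a' -> output (2, 'a'), add 'aa' as idx 6


Encoded: [(0, 'c'), (0, 'a'), (1, 'a'), (2, 'c'), (1, 'c'), (2, 'a')]


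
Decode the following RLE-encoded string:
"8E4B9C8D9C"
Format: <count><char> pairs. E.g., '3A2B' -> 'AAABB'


Expanding each <count><char> pair:
  8E -> 'EEEEEEEE'
  4B -> 'BBBB'
  9C -> 'CCCCCCCCC'
  8D -> 'DDDDDDDD'
  9C -> 'CCCCCCCCC'

Decoded = EEEEEEEEBBBBCCCCCCCCCDDDDDDDDCCCCCCCCC


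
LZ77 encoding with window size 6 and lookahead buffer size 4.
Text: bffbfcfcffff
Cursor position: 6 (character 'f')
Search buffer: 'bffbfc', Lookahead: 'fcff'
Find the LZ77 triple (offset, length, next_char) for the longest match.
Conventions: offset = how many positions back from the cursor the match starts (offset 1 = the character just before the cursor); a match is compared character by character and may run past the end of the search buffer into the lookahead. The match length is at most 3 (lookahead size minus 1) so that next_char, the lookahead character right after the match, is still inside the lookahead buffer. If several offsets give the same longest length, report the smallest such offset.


Try each offset into the search buffer:
  offset=1 (pos 5, char 'c'): match length 0
  offset=2 (pos 4, char 'f'): match length 3
  offset=3 (pos 3, char 'b'): match length 0
  offset=4 (pos 2, char 'f'): match length 1
  offset=5 (pos 1, char 'f'): match length 1
  offset=6 (pos 0, char 'b'): match length 0
Longest match has length 3 at offset 2.
next_char = character at position 6 + 3 = 9 -> 'f'

Best match: offset=2, length=3 (matching 'fcf' starting at position 4)
LZ77 triple: (2, 3, 'f')


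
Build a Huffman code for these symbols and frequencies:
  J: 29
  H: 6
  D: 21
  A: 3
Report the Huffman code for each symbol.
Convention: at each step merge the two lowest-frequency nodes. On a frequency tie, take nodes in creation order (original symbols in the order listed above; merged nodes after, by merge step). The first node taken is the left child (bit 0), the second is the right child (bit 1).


Huffman tree construction:
Step 1: Merge A(3) + H(6) = 9
Step 2: Merge (A+H)(9) + D(21) = 30
Step 3: Merge J(29) + ((A+H)+D)(30) = 59
Read each symbol's code off the tree from the root (left child = 0, right child = 1).

Codes:
  J: 0 (length 1)
  H: 101 (length 3)
  D: 11 (length 2)
  A: 100 (length 3)
Average code length: 98/59 = 1.6610 bits/symbol


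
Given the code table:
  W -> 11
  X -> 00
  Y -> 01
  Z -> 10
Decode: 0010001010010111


Decoding:
00 -> X
10 -> Z
00 -> X
10 -> Z
10 -> Z
01 -> Y
01 -> Y
11 -> W


Result: XZXZZYYW


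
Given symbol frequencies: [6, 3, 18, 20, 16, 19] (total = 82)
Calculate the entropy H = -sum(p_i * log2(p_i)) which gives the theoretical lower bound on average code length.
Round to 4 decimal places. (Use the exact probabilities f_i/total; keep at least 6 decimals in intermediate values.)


Per-symbol terms -p_i * log2(p_i) with p_i = f_i/82:
  p = 6/82 = 0.073171: log2(p) = -3.772590, -p*log2(p) = 0.276043
  p = 3/82 = 0.036585: log2(p) = -4.772590, -p*log2(p) = 0.174607
  p = 18/82 = 0.219512: log2(p) = -2.187627, -p*log2(p) = 0.480211
  p = 20/82 = 0.243902: log2(p) = -2.035624, -p*log2(p) = 0.496494
  p = 16/82 = 0.195122: log2(p) = -2.357552, -p*log2(p) = 0.460010
  p = 19/82 = 0.231707: log2(p) = -2.109624, -p*log2(p) = 0.488815
H = 0.276043 + 0.174607 + 0.480211 + 0.496494 + 0.460010 + 0.488815 = 2.376180

H = 2.3762 bits/symbol


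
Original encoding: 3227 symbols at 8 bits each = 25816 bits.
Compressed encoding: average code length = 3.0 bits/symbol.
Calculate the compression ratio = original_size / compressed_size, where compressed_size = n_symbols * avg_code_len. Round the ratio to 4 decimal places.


original_size = n_symbols * orig_bits = 3227 * 8 = 25816 bits
compressed_size = n_symbols * avg_code_len = 3227 * 3.0 = 9681.0 bits
ratio = original_size / compressed_size = 25816 / 9681.0 = 2.6667

Compression ratio = 2.6667


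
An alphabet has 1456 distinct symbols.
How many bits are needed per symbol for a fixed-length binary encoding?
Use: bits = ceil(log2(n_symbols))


log2(1456) = 10.5078
Bracket: 2^10 = 1024 < 1456 <= 2^11 = 2048
So ceil(log2(1456)) = 11

bits = ceil(log2(1456)) = ceil(10.5078) = 11 bits


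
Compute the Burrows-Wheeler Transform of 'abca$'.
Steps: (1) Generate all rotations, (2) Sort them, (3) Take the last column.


Rotations (sorted):
  0: $abca -> last char: a
  1: a$abc -> last char: c
  2: abca$ -> last char: $
  3: bca$a -> last char: a
  4: ca$ab -> last char: b


BWT = ac$ab


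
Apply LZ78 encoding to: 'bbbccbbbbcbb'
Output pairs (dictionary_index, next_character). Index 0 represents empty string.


LZ78 encoding steps:
Dictionary: {0: ''}
Step 1: w='' (idx 0), next='b' -> output (0, 'b'), add 'b' as idx 1
Step 2: w='b' (idx 1), next='b' -> output (1, 'b'), add 'bb' as idx 2
Step 3: w='' (idx 0), next='c' -> output (0, 'c'), add 'c' as idx 3
Step 4: w='c' (idx 3), next='b' -> output (3, 'b'), add 'cb' as idx 4
Step 5: w='bb' (idx 2), next='b' -> output (2, 'b'), add 'bbb' as idx 5
Step 6: w='cb' (idx 4), next='b' -> output (4, 'b'), add 'cbb' as idx 6


Encoded: [(0, 'b'), (1, 'b'), (0, 'c'), (3, 'b'), (2, 'b'), (4, 'b')]


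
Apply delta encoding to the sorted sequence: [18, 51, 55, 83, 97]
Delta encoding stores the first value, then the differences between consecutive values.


First value: 18
Deltas:
  51 - 18 = 33
  55 - 51 = 4
  83 - 55 = 28
  97 - 83 = 14


Delta encoded: [18, 33, 4, 28, 14]


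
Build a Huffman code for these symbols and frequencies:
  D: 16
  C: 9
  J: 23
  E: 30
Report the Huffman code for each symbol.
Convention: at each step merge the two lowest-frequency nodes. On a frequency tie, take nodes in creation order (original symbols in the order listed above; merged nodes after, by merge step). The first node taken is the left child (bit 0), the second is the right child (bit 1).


Huffman tree construction:
Step 1: Merge C(9) + D(16) = 25
Step 2: Merge J(23) + (C+D)(25) = 48
Step 3: Merge E(30) + (J+(C+D))(48) = 78
Read each symbol's code off the tree from the root (left child = 0, right child = 1).

Codes:
  D: 111 (length 3)
  C: 110 (length 3)
  J: 10 (length 2)
  E: 0 (length 1)
Average code length: 151/78 = 1.9359 bits/symbol


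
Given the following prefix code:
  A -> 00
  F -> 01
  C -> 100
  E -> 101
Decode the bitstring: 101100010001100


Decoding step by step:
Bits 101 -> E
Bits 100 -> C
Bits 01 -> F
Bits 00 -> A
Bits 01 -> F
Bits 100 -> C


Decoded message: ECFAFC


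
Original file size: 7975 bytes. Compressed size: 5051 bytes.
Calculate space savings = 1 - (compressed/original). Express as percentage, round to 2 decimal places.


ratio = compressed/original = 5051/7975 = 0.633354
savings = 1 - ratio = 1 - 0.633354 = 0.366646
as a percentage: 0.366646 * 100 = 36.66%

Space savings = 1 - 5051/7975 = 36.66%


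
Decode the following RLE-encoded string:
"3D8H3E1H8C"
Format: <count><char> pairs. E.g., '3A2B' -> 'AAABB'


Expanding each <count><char> pair:
  3D -> 'DDD'
  8H -> 'HHHHHHHH'
  3E -> 'EEE'
  1H -> 'H'
  8C -> 'CCCCCCCC'

Decoded = DDDHHHHHHHHEEEHCCCCCCCC


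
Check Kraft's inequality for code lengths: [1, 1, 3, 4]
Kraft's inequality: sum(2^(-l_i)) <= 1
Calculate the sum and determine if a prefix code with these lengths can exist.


Sum = 2^(-1) + 2^(-1) + 2^(-3) + 2^(-4)
    = 0.5 + 0.5 + 0.125 + 0.0625
    = 19/16 = 1.1875
Since 1.1875 > 1, Kraft's inequality is NOT satisfied.
A prefix code with these lengths CANNOT exist.

Kraft sum = 1.1875. Not satisfied.


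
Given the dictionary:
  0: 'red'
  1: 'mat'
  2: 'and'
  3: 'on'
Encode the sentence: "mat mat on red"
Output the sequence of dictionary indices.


Look up each word in the dictionary:
  'mat' -> 1
  'mat' -> 1
  'on' -> 3
  'red' -> 0

Encoded: [1, 1, 3, 0]


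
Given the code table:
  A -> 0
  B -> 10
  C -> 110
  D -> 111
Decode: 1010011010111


Decoding:
10 -> B
10 -> B
0 -> A
110 -> C
10 -> B
111 -> D


Result: BBACBD


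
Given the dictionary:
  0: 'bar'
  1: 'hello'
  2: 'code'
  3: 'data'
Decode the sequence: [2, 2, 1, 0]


Look up each index in the dictionary:
  2 -> 'code'
  2 -> 'code'
  1 -> 'hello'
  0 -> 'bar'

Decoded: "code code hello bar"


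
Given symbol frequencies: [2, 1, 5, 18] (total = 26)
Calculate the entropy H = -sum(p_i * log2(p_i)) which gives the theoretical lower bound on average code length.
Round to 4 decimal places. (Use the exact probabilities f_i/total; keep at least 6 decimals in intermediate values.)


Per-symbol terms -p_i * log2(p_i) with p_i = f_i/26:
  p = 2/26 = 0.076923: log2(p) = -3.700440, -p*log2(p) = 0.284649
  p = 1/26 = 0.038462: log2(p) = -4.700440, -p*log2(p) = 0.180786
  p = 5/26 = 0.192308: log2(p) = -2.378512, -p*log2(p) = 0.457406
  p = 18/26 = 0.692308: log2(p) = -0.530515, -p*log2(p) = 0.367279
H = 0.284649 + 0.180786 + 0.457406 + 0.367279 = 1.290120

H = 1.2901 bits/symbol


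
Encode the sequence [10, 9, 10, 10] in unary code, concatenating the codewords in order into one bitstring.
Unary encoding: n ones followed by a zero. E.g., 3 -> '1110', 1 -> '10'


Encode each number as n ones followed by a terminating 0:
  10 -> 11111111110 (11 bits)
  9 -> 1111111110 (10 bits)
  10 -> 11111111110 (11 bits)
  10 -> 11111111110 (11 bits)
Total length = 11 + 10 + 11 + 11 = 43 bits.

Unary([10, 9, 10, 10]) = 1111111111011111111101111111111011111111110 (43 bits)


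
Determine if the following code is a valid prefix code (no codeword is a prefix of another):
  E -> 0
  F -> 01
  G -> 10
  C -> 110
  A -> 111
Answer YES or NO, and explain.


Checking each pair (does one codeword prefix another?):
  E='0' vs F='01': prefix -- VIOLATION

NO -- this is NOT a valid prefix code. E (0) is a prefix of F (01).


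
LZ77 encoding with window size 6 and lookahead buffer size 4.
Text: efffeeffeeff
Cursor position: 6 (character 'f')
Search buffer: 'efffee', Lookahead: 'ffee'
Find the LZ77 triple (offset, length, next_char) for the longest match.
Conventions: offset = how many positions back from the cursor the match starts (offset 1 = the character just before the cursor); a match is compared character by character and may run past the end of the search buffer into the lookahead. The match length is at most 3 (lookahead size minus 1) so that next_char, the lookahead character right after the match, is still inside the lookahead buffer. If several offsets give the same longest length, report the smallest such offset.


Try each offset into the search buffer:
  offset=1 (pos 5, char 'e'): match length 0
  offset=2 (pos 4, char 'e'): match length 0
  offset=3 (pos 3, char 'f'): match length 1
  offset=4 (pos 2, char 'f'): match length 3
  offset=5 (pos 1, char 'f'): match length 2
  offset=6 (pos 0, char 'e'): match length 0
Longest match has length 3 at offset 4.
next_char = character at position 6 + 3 = 9 -> 'e'

Best match: offset=4, length=3 (matching 'ffe' starting at position 2)
LZ77 triple: (4, 3, 'e')


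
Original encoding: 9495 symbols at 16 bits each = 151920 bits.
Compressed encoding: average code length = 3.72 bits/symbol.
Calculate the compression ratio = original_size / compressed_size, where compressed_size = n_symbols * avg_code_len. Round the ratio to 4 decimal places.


original_size = n_symbols * orig_bits = 9495 * 16 = 151920 bits
compressed_size = n_symbols * avg_code_len = 9495 * 3.72 = 35321.4 bits
ratio = original_size / compressed_size = 151920 / 35321.4 = 4.3011

Compression ratio = 4.3011


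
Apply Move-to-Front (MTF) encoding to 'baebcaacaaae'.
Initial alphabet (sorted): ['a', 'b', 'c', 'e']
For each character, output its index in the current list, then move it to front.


MTF encoding:
'b': index 1 in ['a', 'b', 'c', 'e'] -> ['b', 'a', 'c', 'e']
'a': index 1 in ['b', 'a', 'c', 'e'] -> ['a', 'b', 'c', 'e']
'e': index 3 in ['a', 'b', 'c', 'e'] -> ['e', 'a', 'b', 'c']
'b': index 2 in ['e', 'a', 'b', 'c'] -> ['b', 'e', 'a', 'c']
'c': index 3 in ['b', 'e', 'a', 'c'] -> ['c', 'b', 'e', 'a']
'a': index 3 in ['c', 'b', 'e', 'a'] -> ['a', 'c', 'b', 'e']
'a': index 0 in ['a', 'c', 'b', 'e'] -> ['a', 'c', 'b', 'e']
'c': index 1 in ['a', 'c', 'b', 'e'] -> ['c', 'a', 'b', 'e']
'a': index 1 in ['c', 'a', 'b', 'e'] -> ['a', 'c', 'b', 'e']
'a': index 0 in ['a', 'c', 'b', 'e'] -> ['a', 'c', 'b', 'e']
'a': index 0 in ['a', 'c', 'b', 'e'] -> ['a', 'c', 'b', 'e']
'e': index 3 in ['a', 'c', 'b', 'e'] -> ['e', 'a', 'c', 'b']


Output: [1, 1, 3, 2, 3, 3, 0, 1, 1, 0, 0, 3]


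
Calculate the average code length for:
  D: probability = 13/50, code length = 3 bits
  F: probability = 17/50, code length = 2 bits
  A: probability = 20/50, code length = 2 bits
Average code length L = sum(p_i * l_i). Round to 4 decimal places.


Weighted contributions p_i * l_i:
  D: (13/50) * 3 = 39/50
  F: (17/50) * 2 = 34/50
  A: (20/50) * 2 = 40/50
Sum = (39 + 34 + 40)/50 = 113/50

L = 113/50 = 2.2600 bits/symbol


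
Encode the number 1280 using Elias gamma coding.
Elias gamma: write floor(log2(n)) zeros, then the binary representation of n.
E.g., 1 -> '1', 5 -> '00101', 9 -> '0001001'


num_bits = floor(log2(1280)) + 1 = 11
leading_zeros = num_bits - 1 = 10
binary(1280) = 10100000000

Elias gamma(1280) = '0000000000' + '10100000000' = 000000000010100000000 (21 bits)


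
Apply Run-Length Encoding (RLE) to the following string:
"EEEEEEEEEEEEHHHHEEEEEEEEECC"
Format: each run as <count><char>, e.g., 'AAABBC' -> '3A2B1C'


Scanning runs left to right:
  i=0: run of 'E' x 12 -> '12E'
  i=12: run of 'H' x 4 -> '4H'
  i=16: run of 'E' x 9 -> '9E'
  i=25: run of 'C' x 2 -> '2C'

RLE = 12E4H9E2C


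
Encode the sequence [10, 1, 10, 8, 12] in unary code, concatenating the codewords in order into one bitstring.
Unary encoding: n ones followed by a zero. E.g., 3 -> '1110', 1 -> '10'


Encode each number as n ones followed by a terminating 0:
  10 -> 11111111110 (11 bits)
  1 -> 10 (2 bits)
  10 -> 11111111110 (11 bits)
  8 -> 111111110 (9 bits)
  12 -> 1111111111110 (13 bits)
Total length = 11 + 2 + 11 + 9 + 13 = 46 bits.

Unary([10, 1, 10, 8, 12]) = 1111111111010111111111101111111101111111111110 (46 bits)


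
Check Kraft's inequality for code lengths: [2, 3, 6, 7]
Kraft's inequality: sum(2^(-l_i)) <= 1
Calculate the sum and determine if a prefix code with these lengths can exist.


Sum = 2^(-2) + 2^(-3) + 2^(-6) + 2^(-7)
    = 0.25 + 0.125 + 0.015625 + 0.0078125
    = 51/128 = 0.3984375
Since 0.3984375 <= 1, Kraft's inequality IS satisfied.
A prefix code with these lengths CAN exist.

Kraft sum = 0.3984375. Satisfied.


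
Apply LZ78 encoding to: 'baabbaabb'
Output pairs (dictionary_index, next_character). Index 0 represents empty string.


LZ78 encoding steps:
Dictionary: {0: ''}
Step 1: w='' (idx 0), next='b' -> output (0, 'b'), add 'b' as idx 1
Step 2: w='' (idx 0), next='a' -> output (0, 'a'), add 'a' as idx 2
Step 3: w='a' (idx 2), next='b' -> output (2, 'b'), add 'ab' as idx 3
Step 4: w='b' (idx 1), next='a' -> output (1, 'a'), add 'ba' as idx 4
Step 5: w='ab' (idx 3), next='b' -> output (3, 'b'), add 'abb' as idx 5


Encoded: [(0, 'b'), (0, 'a'), (2, 'b'), (1, 'a'), (3, 'b')]


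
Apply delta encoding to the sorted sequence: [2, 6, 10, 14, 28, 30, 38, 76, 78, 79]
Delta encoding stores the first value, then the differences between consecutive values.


First value: 2
Deltas:
  6 - 2 = 4
  10 - 6 = 4
  14 - 10 = 4
  28 - 14 = 14
  30 - 28 = 2
  38 - 30 = 8
  76 - 38 = 38
  78 - 76 = 2
  79 - 78 = 1


Delta encoded: [2, 4, 4, 4, 14, 2, 8, 38, 2, 1]


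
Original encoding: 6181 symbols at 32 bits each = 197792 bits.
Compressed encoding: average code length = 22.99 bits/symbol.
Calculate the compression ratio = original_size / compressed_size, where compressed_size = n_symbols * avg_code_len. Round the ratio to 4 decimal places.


original_size = n_symbols * orig_bits = 6181 * 32 = 197792 bits
compressed_size = n_symbols * avg_code_len = 6181 * 22.99 = 142101.19 bits
ratio = original_size / compressed_size = 197792 / 142101.19 = 1.3919

Compression ratio = 1.3919


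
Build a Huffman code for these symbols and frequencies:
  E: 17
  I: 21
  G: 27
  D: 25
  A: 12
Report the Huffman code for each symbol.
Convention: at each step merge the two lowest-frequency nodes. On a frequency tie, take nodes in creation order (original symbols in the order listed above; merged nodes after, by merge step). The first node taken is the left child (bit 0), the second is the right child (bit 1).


Huffman tree construction:
Step 1: Merge A(12) + E(17) = 29
Step 2: Merge I(21) + D(25) = 46
Step 3: Merge G(27) + (A+E)(29) = 56
Step 4: Merge (I+D)(46) + (G+(A+E))(56) = 102
Read each symbol's code off the tree from the root (left child = 0, right child = 1).

Codes:
  E: 111 (length 3)
  I: 00 (length 2)
  G: 10 (length 2)
  D: 01 (length 2)
  A: 110 (length 3)
Average code length: 233/102 = 2.2843 bits/symbol


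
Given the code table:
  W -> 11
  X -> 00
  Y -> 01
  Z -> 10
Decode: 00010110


Decoding:
00 -> X
01 -> Y
01 -> Y
10 -> Z


Result: XYYZ


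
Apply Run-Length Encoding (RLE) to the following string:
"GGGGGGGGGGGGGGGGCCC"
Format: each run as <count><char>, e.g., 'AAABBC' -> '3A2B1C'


Scanning runs left to right:
  i=0: run of 'G' x 16 -> '16G'
  i=16: run of 'C' x 3 -> '3C'

RLE = 16G3C


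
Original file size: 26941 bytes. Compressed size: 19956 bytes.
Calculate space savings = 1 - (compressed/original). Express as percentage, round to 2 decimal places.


ratio = compressed/original = 19956/26941 = 0.74073
savings = 1 - ratio = 1 - 0.74073 = 0.25927
as a percentage: 0.25927 * 100 = 25.93%

Space savings = 1 - 19956/26941 = 25.93%


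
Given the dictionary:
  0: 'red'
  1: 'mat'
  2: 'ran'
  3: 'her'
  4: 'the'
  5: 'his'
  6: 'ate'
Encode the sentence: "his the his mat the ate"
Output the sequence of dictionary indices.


Look up each word in the dictionary:
  'his' -> 5
  'the' -> 4
  'his' -> 5
  'mat' -> 1
  'the' -> 4
  'ate' -> 6

Encoded: [5, 4, 5, 1, 4, 6]


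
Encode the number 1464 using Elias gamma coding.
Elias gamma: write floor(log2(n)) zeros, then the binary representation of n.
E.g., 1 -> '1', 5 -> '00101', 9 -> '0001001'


num_bits = floor(log2(1464)) + 1 = 11
leading_zeros = num_bits - 1 = 10
binary(1464) = 10110111000

Elias gamma(1464) = '0000000000' + '10110111000' = 000000000010110111000 (21 bits)


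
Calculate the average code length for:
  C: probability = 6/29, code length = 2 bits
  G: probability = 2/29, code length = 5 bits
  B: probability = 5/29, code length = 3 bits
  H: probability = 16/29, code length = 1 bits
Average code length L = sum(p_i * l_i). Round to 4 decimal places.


Weighted contributions p_i * l_i:
  C: (6/29) * 2 = 12/29
  G: (2/29) * 5 = 10/29
  B: (5/29) * 3 = 15/29
  H: (16/29) * 1 = 16/29
Sum = (12 + 10 + 15 + 16)/29 = 53/29

L = 53/29 = 1.8276 bits/symbol


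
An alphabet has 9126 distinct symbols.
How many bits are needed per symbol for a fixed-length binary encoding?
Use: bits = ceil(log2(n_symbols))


log2(9126) = 13.1558
Bracket: 2^13 = 8192 < 9126 <= 2^14 = 16384
So ceil(log2(9126)) = 14

bits = ceil(log2(9126)) = ceil(13.1558) = 14 bits


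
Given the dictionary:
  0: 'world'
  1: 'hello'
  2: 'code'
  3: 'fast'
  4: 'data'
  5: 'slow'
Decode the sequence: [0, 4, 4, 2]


Look up each index in the dictionary:
  0 -> 'world'
  4 -> 'data'
  4 -> 'data'
  2 -> 'code'

Decoded: "world data data code"


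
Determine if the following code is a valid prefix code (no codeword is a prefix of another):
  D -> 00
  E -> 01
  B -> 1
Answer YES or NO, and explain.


Checking each pair (does one codeword prefix another?):
  D='00' vs E='01': no prefix
  D='00' vs B='1': no prefix
  E='01' vs D='00': no prefix
  E='01' vs B='1': no prefix
  B='1' vs D='00': no prefix
  B='1' vs E='01': no prefix
No violation found over all pairs.

YES -- this is a valid prefix code. No codeword is a prefix of any other codeword.


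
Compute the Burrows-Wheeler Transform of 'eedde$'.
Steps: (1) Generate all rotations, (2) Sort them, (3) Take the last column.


Rotations (sorted):
  0: $eedde -> last char: e
  1: dde$ee -> last char: e
  2: de$eed -> last char: d
  3: e$eedd -> last char: d
  4: edde$e -> last char: e
  5: eedde$ -> last char: $


BWT = eedde$


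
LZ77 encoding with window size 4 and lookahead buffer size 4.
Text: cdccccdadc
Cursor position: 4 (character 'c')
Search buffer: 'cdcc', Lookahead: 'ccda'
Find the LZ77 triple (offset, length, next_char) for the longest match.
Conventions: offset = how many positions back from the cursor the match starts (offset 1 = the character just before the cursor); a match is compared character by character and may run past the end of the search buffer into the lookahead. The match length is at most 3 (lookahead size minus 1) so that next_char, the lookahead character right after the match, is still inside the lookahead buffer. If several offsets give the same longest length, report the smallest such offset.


Try each offset into the search buffer:
  offset=1 (pos 3, char 'c'): match length 2
  offset=2 (pos 2, char 'c'): match length 2
  offset=3 (pos 1, char 'd'): match length 0
  offset=4 (pos 0, char 'c'): match length 1
Longest match has length 2, found at offsets 1, 2; take the smallest, offset 1.
next_char = character at position 4 + 2 = 6 -> 'd'

Best match: offset=1, length=2 (matching 'cc' starting at position 3)
LZ77 triple: (1, 2, 'd')


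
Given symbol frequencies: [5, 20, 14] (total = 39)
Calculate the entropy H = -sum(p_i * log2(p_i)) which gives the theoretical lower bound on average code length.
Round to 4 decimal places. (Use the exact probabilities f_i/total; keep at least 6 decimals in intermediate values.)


Per-symbol terms -p_i * log2(p_i) with p_i = f_i/39:
  p = 5/39 = 0.128205: log2(p) = -2.963474, -p*log2(p) = 0.379933
  p = 20/39 = 0.512821: log2(p) = -0.963474, -p*log2(p) = 0.494089
  p = 14/39 = 0.358974: log2(p) = -1.478047, -p*log2(p) = 0.530581
H = 0.379933 + 0.494089 + 0.530581 = 1.404603

H = 1.4046 bits/symbol


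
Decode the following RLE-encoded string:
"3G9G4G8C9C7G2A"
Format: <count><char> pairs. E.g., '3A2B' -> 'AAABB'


Expanding each <count><char> pair:
  3G -> 'GGG'
  9G -> 'GGGGGGGGG'
  4G -> 'GGGG'
  8C -> 'CCCCCCCC'
  9C -> 'CCCCCCCCC'
  7G -> 'GGGGGGG'
  2A -> 'AA'

Decoded = GGGGGGGGGGGGGGGGCCCCCCCCCCCCCCCCCGGGGGGGAA


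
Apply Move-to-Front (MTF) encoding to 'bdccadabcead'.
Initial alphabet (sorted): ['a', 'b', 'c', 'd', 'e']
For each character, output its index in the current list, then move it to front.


MTF encoding:
'b': index 1 in ['a', 'b', 'c', 'd', 'e'] -> ['b', 'a', 'c', 'd', 'e']
'd': index 3 in ['b', 'a', 'c', 'd', 'e'] -> ['d', 'b', 'a', 'c', 'e']
'c': index 3 in ['d', 'b', 'a', 'c', 'e'] -> ['c', 'd', 'b', 'a', 'e']
'c': index 0 in ['c', 'd', 'b', 'a', 'e'] -> ['c', 'd', 'b', 'a', 'e']
'a': index 3 in ['c', 'd', 'b', 'a', 'e'] -> ['a', 'c', 'd', 'b', 'e']
'd': index 2 in ['a', 'c', 'd', 'b', 'e'] -> ['d', 'a', 'c', 'b', 'e']
'a': index 1 in ['d', 'a', 'c', 'b', 'e'] -> ['a', 'd', 'c', 'b', 'e']
'b': index 3 in ['a', 'd', 'c', 'b', 'e'] -> ['b', 'a', 'd', 'c', 'e']
'c': index 3 in ['b', 'a', 'd', 'c', 'e'] -> ['c', 'b', 'a', 'd', 'e']
'e': index 4 in ['c', 'b', 'a', 'd', 'e'] -> ['e', 'c', 'b', 'a', 'd']
'a': index 3 in ['e', 'c', 'b', 'a', 'd'] -> ['a', 'e', 'c', 'b', 'd']
'd': index 4 in ['a', 'e', 'c', 'b', 'd'] -> ['d', 'a', 'e', 'c', 'b']


Output: [1, 3, 3, 0, 3, 2, 1, 3, 3, 4, 3, 4]


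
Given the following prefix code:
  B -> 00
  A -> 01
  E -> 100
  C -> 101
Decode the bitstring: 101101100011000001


Decoding step by step:
Bits 101 -> C
Bits 101 -> C
Bits 100 -> E
Bits 01 -> A
Bits 100 -> E
Bits 00 -> B
Bits 01 -> A


Decoded message: CCEAEBA


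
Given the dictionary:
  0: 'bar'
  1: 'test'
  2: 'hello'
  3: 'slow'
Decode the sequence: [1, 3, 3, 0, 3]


Look up each index in the dictionary:
  1 -> 'test'
  3 -> 'slow'
  3 -> 'slow'
  0 -> 'bar'
  3 -> 'slow'

Decoded: "test slow slow bar slow"


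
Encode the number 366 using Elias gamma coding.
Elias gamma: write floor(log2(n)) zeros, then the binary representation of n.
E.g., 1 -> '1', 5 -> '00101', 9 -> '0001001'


num_bits = floor(log2(366)) + 1 = 9
leading_zeros = num_bits - 1 = 8
binary(366) = 101101110

Elias gamma(366) = '00000000' + '101101110' = 00000000101101110 (17 bits)


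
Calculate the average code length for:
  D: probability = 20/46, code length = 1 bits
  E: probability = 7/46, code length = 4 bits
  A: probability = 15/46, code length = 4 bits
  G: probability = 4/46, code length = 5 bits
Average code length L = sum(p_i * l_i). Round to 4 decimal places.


Weighted contributions p_i * l_i:
  D: (20/46) * 1 = 20/46
  E: (7/46) * 4 = 28/46
  A: (15/46) * 4 = 60/46
  G: (4/46) * 5 = 20/46
Sum = (20 + 28 + 60 + 20)/46 = 128/46

L = 128/46 = 2.7826 bits/symbol


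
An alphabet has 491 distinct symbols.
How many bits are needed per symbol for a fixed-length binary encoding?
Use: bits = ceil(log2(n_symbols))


log2(491) = 8.9396
Bracket: 2^8 = 256 < 491 <= 2^9 = 512
So ceil(log2(491)) = 9

bits = ceil(log2(491)) = ceil(8.9396) = 9 bits


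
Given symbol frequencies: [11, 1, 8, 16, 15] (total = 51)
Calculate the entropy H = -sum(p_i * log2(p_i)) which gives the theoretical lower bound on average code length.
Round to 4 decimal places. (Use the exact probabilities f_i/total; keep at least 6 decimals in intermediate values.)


Per-symbol terms -p_i * log2(p_i) with p_i = f_i/51:
  p = 11/51 = 0.215686: log2(p) = -2.212994, -p*log2(p) = 0.477312
  p = 1/51 = 0.019608: log2(p) = -5.672425, -p*log2(p) = 0.111224
  p = 8/51 = 0.156863: log2(p) = -2.672425, -p*log2(p) = 0.419204
  p = 16/51 = 0.313725: log2(p) = -1.672425, -p*log2(p) = 0.524682
  p = 15/51 = 0.294118: log2(p) = -1.765535, -p*log2(p) = 0.519275
H = 0.477312 + 0.111224 + 0.419204 + 0.524682 + 0.519275 = 2.051697

H = 2.0517 bits/symbol


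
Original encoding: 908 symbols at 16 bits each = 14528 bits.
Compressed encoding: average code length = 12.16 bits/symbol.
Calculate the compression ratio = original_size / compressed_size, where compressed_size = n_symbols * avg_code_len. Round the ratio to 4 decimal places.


original_size = n_symbols * orig_bits = 908 * 16 = 14528 bits
compressed_size = n_symbols * avg_code_len = 908 * 12.16 = 11041.28 bits
ratio = original_size / compressed_size = 14528 / 11041.28 = 1.3158

Compression ratio = 1.3158


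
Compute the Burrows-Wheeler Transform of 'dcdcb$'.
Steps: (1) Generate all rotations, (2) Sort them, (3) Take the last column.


Rotations (sorted):
  0: $dcdcb -> last char: b
  1: b$dcdc -> last char: c
  2: cb$dcd -> last char: d
  3: cdcb$d -> last char: d
  4: dcb$dc -> last char: c
  5: dcdcb$ -> last char: $


BWT = bcddc$


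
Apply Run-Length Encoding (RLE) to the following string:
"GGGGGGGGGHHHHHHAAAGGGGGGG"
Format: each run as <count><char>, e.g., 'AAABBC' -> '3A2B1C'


Scanning runs left to right:
  i=0: run of 'G' x 9 -> '9G'
  i=9: run of 'H' x 6 -> '6H'
  i=15: run of 'A' x 3 -> '3A'
  i=18: run of 'G' x 7 -> '7G'

RLE = 9G6H3A7G


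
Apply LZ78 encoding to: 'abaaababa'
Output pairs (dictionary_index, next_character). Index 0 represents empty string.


LZ78 encoding steps:
Dictionary: {0: ''}
Step 1: w='' (idx 0), next='a' -> output (0, 'a'), add 'a' as idx 1
Step 2: w='' (idx 0), next='b' -> output (0, 'b'), add 'b' as idx 2
Step 3: w='a' (idx 1), next='a' -> output (1, 'a'), add 'aa' as idx 3
Step 4: w='a' (idx 1), next='b' -> output (1, 'b'), add 'ab' as idx 4
Step 5: w='ab' (idx 4), next='a' -> output (4, 'a'), add 'aba' as idx 5


Encoded: [(0, 'a'), (0, 'b'), (1, 'a'), (1, 'b'), (4, 'a')]


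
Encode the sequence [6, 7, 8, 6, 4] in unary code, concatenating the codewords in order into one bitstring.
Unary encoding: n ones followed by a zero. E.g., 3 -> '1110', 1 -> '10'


Encode each number as n ones followed by a terminating 0:
  6 -> 1111110 (7 bits)
  7 -> 11111110 (8 bits)
  8 -> 111111110 (9 bits)
  6 -> 1111110 (7 bits)
  4 -> 11110 (5 bits)
Total length = 7 + 8 + 9 + 7 + 5 = 36 bits.

Unary([6, 7, 8, 6, 4]) = 111111011111110111111110111111011110 (36 bits)


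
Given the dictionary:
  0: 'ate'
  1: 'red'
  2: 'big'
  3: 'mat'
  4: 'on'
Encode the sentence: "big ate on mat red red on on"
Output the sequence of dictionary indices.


Look up each word in the dictionary:
  'big' -> 2
  'ate' -> 0
  'on' -> 4
  'mat' -> 3
  'red' -> 1
  'red' -> 1
  'on' -> 4
  'on' -> 4

Encoded: [2, 0, 4, 3, 1, 1, 4, 4]


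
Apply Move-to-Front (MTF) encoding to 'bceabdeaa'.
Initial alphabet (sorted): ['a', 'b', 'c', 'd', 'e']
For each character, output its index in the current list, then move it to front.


MTF encoding:
'b': index 1 in ['a', 'b', 'c', 'd', 'e'] -> ['b', 'a', 'c', 'd', 'e']
'c': index 2 in ['b', 'a', 'c', 'd', 'e'] -> ['c', 'b', 'a', 'd', 'e']
'e': index 4 in ['c', 'b', 'a', 'd', 'e'] -> ['e', 'c', 'b', 'a', 'd']
'a': index 3 in ['e', 'c', 'b', 'a', 'd'] -> ['a', 'e', 'c', 'b', 'd']
'b': index 3 in ['a', 'e', 'c', 'b', 'd'] -> ['b', 'a', 'e', 'c', 'd']
'd': index 4 in ['b', 'a', 'e', 'c', 'd'] -> ['d', 'b', 'a', 'e', 'c']
'e': index 3 in ['d', 'b', 'a', 'e', 'c'] -> ['e', 'd', 'b', 'a', 'c']
'a': index 3 in ['e', 'd', 'b', 'a', 'c'] -> ['a', 'e', 'd', 'b', 'c']
'a': index 0 in ['a', 'e', 'd', 'b', 'c'] -> ['a', 'e', 'd', 'b', 'c']


Output: [1, 2, 4, 3, 3, 4, 3, 3, 0]


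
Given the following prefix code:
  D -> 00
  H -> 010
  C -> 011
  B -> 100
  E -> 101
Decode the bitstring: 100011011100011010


Decoding step by step:
Bits 100 -> B
Bits 011 -> C
Bits 011 -> C
Bits 100 -> B
Bits 011 -> C
Bits 010 -> H


Decoded message: BCCBCH


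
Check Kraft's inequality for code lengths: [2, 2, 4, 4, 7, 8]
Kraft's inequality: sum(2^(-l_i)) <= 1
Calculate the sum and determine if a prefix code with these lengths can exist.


Sum = 2^(-2) + 2^(-2) + 2^(-4) + 2^(-4) + 2^(-7) + 2^(-8)
    = 0.25 + 0.25 + 0.0625 + 0.0625 + 0.0078125 + 0.00390625
    = 163/256 = 0.63671875
Since 0.63671875 <= 1, Kraft's inequality IS satisfied.
A prefix code with these lengths CAN exist.

Kraft sum = 0.63671875. Satisfied.


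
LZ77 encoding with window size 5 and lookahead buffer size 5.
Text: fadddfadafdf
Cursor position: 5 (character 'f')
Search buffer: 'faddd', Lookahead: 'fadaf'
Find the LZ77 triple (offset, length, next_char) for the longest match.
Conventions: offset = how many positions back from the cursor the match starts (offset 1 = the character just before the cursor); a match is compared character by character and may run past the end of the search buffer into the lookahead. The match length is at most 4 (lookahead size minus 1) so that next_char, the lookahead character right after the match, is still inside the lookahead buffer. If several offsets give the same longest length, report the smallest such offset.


Try each offset into the search buffer:
  offset=1 (pos 4, char 'd'): match length 0
  offset=2 (pos 3, char 'd'): match length 0
  offset=3 (pos 2, char 'd'): match length 0
  offset=4 (pos 1, char 'a'): match length 0
  offset=5 (pos 0, char 'f'): match length 3
Longest match has length 3 at offset 5.
next_char = character at position 5 + 3 = 8 -> 'a'

Best match: offset=5, length=3 (matching 'fad' starting at position 0)
LZ77 triple: (5, 3, 'a')


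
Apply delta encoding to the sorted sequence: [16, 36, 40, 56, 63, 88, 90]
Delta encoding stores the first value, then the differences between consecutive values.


First value: 16
Deltas:
  36 - 16 = 20
  40 - 36 = 4
  56 - 40 = 16
  63 - 56 = 7
  88 - 63 = 25
  90 - 88 = 2


Delta encoded: [16, 20, 4, 16, 7, 25, 2]


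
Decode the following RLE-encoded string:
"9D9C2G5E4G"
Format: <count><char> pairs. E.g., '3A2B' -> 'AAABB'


Expanding each <count><char> pair:
  9D -> 'DDDDDDDDD'
  9C -> 'CCCCCCCCC'
  2G -> 'GG'
  5E -> 'EEEEE'
  4G -> 'GGGG'

Decoded = DDDDDDDDDCCCCCCCCCGGEEEEEGGGG


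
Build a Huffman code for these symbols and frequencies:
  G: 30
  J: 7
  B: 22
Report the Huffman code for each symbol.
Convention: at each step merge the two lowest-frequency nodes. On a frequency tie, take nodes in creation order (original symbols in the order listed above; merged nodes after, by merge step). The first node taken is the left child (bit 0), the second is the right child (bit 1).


Huffman tree construction:
Step 1: Merge J(7) + B(22) = 29
Step 2: Merge (J+B)(29) + G(30) = 59
Read each symbol's code off the tree from the root (left child = 0, right child = 1).

Codes:
  G: 1 (length 1)
  J: 00 (length 2)
  B: 01 (length 2)
Average code length: 88/59 = 1.4915 bits/symbol


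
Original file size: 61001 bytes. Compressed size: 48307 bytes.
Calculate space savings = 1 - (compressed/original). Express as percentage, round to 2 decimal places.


ratio = compressed/original = 48307/61001 = 0.791905
savings = 1 - ratio = 1 - 0.791905 = 0.208095
as a percentage: 0.208095 * 100 = 20.81%

Space savings = 1 - 48307/61001 = 20.81%


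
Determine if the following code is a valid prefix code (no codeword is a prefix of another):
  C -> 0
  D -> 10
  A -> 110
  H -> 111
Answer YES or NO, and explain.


Checking each pair (does one codeword prefix another?):
  C='0' vs D='10': no prefix
  C='0' vs A='110': no prefix
  C='0' vs H='111': no prefix
  D='10' vs C='0': no prefix
  D='10' vs A='110': no prefix
  D='10' vs H='111': no prefix
  A='110' vs C='0': no prefix
  A='110' vs D='10': no prefix
  A='110' vs H='111': no prefix
  H='111' vs C='0': no prefix
  H='111' vs D='10': no prefix
  H='111' vs A='110': no prefix
No violation found over all pairs.

YES -- this is a valid prefix code. No codeword is a prefix of any other codeword.


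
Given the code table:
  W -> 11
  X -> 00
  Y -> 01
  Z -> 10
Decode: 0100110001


Decoding:
01 -> Y
00 -> X
11 -> W
00 -> X
01 -> Y


Result: YXWXY


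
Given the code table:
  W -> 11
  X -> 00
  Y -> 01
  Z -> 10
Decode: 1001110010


Decoding:
10 -> Z
01 -> Y
11 -> W
00 -> X
10 -> Z


Result: ZYWXZ


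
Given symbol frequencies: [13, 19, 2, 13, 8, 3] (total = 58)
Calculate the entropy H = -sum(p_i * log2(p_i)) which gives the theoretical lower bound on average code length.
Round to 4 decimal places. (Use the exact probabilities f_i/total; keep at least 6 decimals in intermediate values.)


Per-symbol terms -p_i * log2(p_i) with p_i = f_i/58:
  p = 13/58 = 0.224138: log2(p) = -2.157541, -p*log2(p) = 0.483587
  p = 19/58 = 0.327586: log2(p) = -1.610053, -p*log2(p) = 0.527431
  p = 2/58 = 0.034483: log2(p) = -4.857981, -p*log2(p) = 0.167517
  p = 13/58 = 0.224138: log2(p) = -2.157541, -p*log2(p) = 0.483587
  p = 8/58 = 0.137931: log2(p) = -2.857981, -p*log2(p) = 0.394204
  p = 3/58 = 0.051724: log2(p) = -4.273018, -p*log2(p) = 0.221018
H = 0.483587 + 0.527431 + 0.167517 + 0.483587 + 0.394204 + 0.221018 = 2.277344

H = 2.2773 bits/symbol


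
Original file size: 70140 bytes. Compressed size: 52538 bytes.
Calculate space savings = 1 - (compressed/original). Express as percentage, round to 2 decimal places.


ratio = compressed/original = 52538/70140 = 0.749045
savings = 1 - ratio = 1 - 0.749045 = 0.250955
as a percentage: 0.250955 * 100 = 25.1%

Space savings = 1 - 52538/70140 = 25.1%


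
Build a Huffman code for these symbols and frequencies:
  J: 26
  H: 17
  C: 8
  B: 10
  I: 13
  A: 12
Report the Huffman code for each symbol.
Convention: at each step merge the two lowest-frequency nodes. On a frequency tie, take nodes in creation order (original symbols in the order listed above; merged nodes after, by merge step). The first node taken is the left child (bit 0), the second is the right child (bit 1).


Huffman tree construction:
Step 1: Merge C(8) + B(10) = 18
Step 2: Merge A(12) + I(13) = 25
Step 3: Merge H(17) + (C+B)(18) = 35
Step 4: Merge (A+I)(25) + J(26) = 51
Step 5: Merge (H+(C+B))(35) + ((A+I)+J)(51) = 86
Read each symbol's code off the tree from the root (left child = 0, right child = 1).

Codes:
  J: 11 (length 2)
  H: 00 (length 2)
  C: 010 (length 3)
  B: 011 (length 3)
  I: 101 (length 3)
  A: 100 (length 3)
Average code length: 215/86 = 2.5000 bits/symbol


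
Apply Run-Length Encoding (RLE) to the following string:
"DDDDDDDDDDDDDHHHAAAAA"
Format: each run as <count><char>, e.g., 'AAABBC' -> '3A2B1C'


Scanning runs left to right:
  i=0: run of 'D' x 13 -> '13D'
  i=13: run of 'H' x 3 -> '3H'
  i=16: run of 'A' x 5 -> '5A'

RLE = 13D3H5A


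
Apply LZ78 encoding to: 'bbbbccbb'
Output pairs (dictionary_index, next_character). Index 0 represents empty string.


LZ78 encoding steps:
Dictionary: {0: ''}
Step 1: w='' (idx 0), next='b' -> output (0, 'b'), add 'b' as idx 1
Step 2: w='b' (idx 1), next='b' -> output (1, 'b'), add 'bb' as idx 2
Step 3: w='b' (idx 1), next='c' -> output (1, 'c'), add 'bc' as idx 3
Step 4: w='' (idx 0), next='c' -> output (0, 'c'), add 'c' as idx 4
Step 5: w='bb' (idx 2), end of input -> output (2, '')


Encoded: [(0, 'b'), (1, 'b'), (1, 'c'), (0, 'c'), (2, '')]


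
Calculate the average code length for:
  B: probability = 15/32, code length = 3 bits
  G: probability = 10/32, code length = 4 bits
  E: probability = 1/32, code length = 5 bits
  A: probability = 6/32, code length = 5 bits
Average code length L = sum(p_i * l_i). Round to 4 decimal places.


Weighted contributions p_i * l_i:
  B: (15/32) * 3 = 45/32
  G: (10/32) * 4 = 40/32
  E: (1/32) * 5 = 5/32
  A: (6/32) * 5 = 30/32
Sum = (45 + 40 + 5 + 30)/32 = 120/32

L = 120/32 = 3.7500 bits/symbol


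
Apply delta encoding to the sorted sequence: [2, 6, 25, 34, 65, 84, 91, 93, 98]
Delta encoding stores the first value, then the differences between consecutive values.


First value: 2
Deltas:
  6 - 2 = 4
  25 - 6 = 19
  34 - 25 = 9
  65 - 34 = 31
  84 - 65 = 19
  91 - 84 = 7
  93 - 91 = 2
  98 - 93 = 5


Delta encoded: [2, 4, 19, 9, 31, 19, 7, 2, 5]
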